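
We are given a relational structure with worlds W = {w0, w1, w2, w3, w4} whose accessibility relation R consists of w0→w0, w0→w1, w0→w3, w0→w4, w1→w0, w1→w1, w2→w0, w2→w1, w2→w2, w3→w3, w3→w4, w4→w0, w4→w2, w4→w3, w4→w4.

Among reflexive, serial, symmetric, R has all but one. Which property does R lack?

symmetric

Reflexive: yes — every world is R-related to itself.
Serial: yes — every world has a successor (e.g. w0 R w0).
Symmetric: no — w0 R w3 but not w3 R w0.
Only symmetric fails.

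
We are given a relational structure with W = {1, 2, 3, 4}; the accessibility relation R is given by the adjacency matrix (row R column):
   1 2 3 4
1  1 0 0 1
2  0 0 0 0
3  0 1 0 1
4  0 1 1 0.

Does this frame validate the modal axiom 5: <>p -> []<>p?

The schema 5 characterises exactly the Euclidean frames.
Euclidean: no — 3 R 2 and 3 R 4, but not 2 R 4.

No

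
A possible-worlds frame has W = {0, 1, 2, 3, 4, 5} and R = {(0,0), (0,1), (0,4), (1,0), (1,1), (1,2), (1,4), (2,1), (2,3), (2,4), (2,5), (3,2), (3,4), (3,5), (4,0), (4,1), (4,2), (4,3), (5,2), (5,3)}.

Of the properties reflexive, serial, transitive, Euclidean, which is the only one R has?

Reflexive: no — 2 is not related to itself.
Serial: yes — every world has a successor (e.g. 0 R 0).
Transitive: no — 0 R 1 and 1 R 2, but not 0 R 2.
Euclidean: no — 1 R 0 and 1 R 2, but not 0 R 2.
Only serial holds.

serial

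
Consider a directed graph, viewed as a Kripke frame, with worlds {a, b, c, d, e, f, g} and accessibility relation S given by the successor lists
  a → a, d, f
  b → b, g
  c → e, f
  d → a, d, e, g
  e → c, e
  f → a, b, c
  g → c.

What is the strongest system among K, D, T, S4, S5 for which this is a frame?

D

Serial (axiom D): yes — every world has a successor (e.g. a S a).
Reflexive (axiom T): no — c is not related to itself.
Transitive (axiom 4): no — a S d and d S e, but not a S e.
Euclidean (axiom 5): no — a S d and a S f, but not d S f.
So F validates K, D; T would additionally require S to be reflexive. The strongest is D.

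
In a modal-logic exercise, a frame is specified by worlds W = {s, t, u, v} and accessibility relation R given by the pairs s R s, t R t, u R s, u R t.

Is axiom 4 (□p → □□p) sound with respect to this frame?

Yes

By correspondence theory, 4 is valid on a frame iff R is transitive.
Transitive: yes — every two-step R-path is closed by a direct edge.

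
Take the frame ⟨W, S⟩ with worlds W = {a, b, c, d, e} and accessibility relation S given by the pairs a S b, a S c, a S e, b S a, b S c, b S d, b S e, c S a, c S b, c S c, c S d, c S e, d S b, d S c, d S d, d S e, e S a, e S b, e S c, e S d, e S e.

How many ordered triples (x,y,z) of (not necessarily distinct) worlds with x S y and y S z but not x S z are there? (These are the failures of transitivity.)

Enumerating: (a,b,a), (a,b,d), (a,c,a), (a,c,d), (a,e,a), (a,e,d), (b,a,b), (b,c,b), (b,d,b), (b,e,b), (d,b,a), (d,c,a), (d,e,a).

13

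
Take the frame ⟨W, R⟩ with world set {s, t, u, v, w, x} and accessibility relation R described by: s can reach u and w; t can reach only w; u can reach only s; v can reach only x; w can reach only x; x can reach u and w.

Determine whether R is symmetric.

Symmetric: no — s R w but not w R s.

No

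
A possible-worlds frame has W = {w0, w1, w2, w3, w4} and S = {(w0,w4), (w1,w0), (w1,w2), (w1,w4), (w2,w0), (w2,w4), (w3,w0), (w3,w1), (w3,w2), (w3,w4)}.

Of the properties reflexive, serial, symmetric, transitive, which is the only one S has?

transitive

Reflexive: no — w0 is not related to itself.
Serial: no — w4 has no S-successor.
Symmetric: no — w0 S w4 but not w4 S w0.
Transitive: yes — every two-step S-path is closed by a direct edge.
Only transitive holds.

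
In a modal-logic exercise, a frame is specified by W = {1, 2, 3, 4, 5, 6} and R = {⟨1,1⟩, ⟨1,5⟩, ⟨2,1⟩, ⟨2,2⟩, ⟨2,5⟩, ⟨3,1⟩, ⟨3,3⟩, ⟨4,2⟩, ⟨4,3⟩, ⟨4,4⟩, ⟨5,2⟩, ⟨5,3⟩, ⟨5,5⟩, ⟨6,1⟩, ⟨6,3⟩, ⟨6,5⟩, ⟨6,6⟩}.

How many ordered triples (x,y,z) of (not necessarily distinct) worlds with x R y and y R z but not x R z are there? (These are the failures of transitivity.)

Enumerating: (1,5,2), (1,5,3), (2,5,3), (3,1,5), (4,2,1), (4,2,5), (4,3,1), (5,2,1), (5,3,1), (6,5,2).

10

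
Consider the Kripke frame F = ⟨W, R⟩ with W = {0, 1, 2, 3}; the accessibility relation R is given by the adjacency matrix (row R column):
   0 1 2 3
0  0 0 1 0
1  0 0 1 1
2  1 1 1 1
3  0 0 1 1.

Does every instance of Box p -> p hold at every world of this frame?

No

By correspondence theory, T is valid on a frame iff R is reflexive.
Reflexive: no — 0 is not related to itself.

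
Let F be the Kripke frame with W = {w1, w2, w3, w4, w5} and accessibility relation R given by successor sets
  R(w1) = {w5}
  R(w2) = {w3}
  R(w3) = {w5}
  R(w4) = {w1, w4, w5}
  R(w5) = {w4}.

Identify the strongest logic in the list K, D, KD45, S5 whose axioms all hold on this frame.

Serial (axiom D): yes — every world has a successor (e.g. w1 R w5).
Euclidean (axiom 5): no — w4 R w5 and w4 R w1, but not w5 R w1.
Transitive (axiom 4): no — w1 R w5 and w5 R w4, but not w1 R w4.
Reflexive (axiom T): no — w1 is not related to itself.
So F validates K, D; KD45 would additionally require R to be Euclidean and transitive. The strongest is D.

D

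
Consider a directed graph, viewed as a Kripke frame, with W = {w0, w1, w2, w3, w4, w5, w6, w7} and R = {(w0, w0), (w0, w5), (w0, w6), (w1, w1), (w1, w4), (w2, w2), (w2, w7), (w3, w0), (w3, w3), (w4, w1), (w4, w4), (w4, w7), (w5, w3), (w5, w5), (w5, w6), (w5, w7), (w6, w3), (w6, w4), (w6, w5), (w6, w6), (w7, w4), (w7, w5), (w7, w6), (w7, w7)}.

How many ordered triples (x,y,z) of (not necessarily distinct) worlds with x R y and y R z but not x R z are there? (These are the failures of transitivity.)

Enumerating: (w0,w5,w3), (w0,w5,w7), (w0,w6,w3), (w0,w6,w4), (w1,w4,w7), (w2,w7,w4), (w2,w7,w5), (w2,w7,w6), (w3,w0,w5), (w3,w0,w6), (w4,w7,w5), (w4,w7,w6), … and 10 more.
Total: 22.

22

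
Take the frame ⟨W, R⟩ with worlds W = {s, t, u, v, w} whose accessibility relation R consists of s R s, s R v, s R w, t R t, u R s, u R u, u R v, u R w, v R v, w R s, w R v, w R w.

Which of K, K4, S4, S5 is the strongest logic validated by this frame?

S4

Transitive (axiom 4): yes — every two-step R-path is closed by a direct edge.
Reflexive (axiom T): yes — every world is R-related to itself.
Euclidean (axiom 5): no — s R v and s R w, but not v R w.
So F validates K, K4, S4; S5 would additionally require R to be Euclidean. The strongest is S4.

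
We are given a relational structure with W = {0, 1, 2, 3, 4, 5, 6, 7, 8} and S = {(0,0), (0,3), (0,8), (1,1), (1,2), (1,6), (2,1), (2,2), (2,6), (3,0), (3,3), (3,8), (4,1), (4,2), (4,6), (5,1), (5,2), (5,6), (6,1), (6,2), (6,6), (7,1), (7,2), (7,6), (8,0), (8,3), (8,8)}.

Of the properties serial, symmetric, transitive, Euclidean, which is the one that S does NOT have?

symmetric

Serial: yes — every world has a successor (e.g. 0 S 0).
Symmetric: no — 4 S 1 but not 1 S 4.
Transitive: yes — every two-step S-path is closed by a direct edge.
Euclidean: yes — any two successors of a common world are S-related.
Only symmetric fails.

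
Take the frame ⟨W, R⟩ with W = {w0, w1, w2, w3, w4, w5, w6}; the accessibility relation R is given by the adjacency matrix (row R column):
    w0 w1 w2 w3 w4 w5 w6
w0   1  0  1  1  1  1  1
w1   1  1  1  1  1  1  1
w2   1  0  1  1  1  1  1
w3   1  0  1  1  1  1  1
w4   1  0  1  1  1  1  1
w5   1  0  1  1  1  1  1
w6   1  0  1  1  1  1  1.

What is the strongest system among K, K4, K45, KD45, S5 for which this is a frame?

K4

Transitive (axiom 4): yes — every two-step R-path is closed by a direct edge.
Euclidean (axiom 5): no — w1 R w0 and w1 R w1, but not w0 R w1.
Serial (axiom D): yes — every world has a successor (e.g. w0 R w0).
Reflexive (axiom T): yes — every world is R-related to itself.
So F validates K, K4; K45 would additionally require R to be Euclidean. The strongest is K4.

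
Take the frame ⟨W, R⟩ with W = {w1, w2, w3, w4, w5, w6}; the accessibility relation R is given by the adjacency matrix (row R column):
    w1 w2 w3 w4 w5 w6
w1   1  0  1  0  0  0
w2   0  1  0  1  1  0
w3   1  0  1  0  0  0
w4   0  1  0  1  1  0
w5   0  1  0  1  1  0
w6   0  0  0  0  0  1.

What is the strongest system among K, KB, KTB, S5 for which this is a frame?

S5

Symmetric (axiom B): yes — every pair in R has its reverse in R.
Reflexive (axiom T): yes — every world is R-related to itself.
Euclidean (axiom 5): yes — any two successors of a common world are R-related.
So F validates K, KB, KTB, S5. The strongest is S5.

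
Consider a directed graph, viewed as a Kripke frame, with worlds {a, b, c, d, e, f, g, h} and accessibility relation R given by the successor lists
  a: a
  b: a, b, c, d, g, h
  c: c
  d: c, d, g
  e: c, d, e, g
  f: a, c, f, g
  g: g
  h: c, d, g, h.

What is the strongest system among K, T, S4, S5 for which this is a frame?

S4

Reflexive (axiom T): yes — every world is R-related to itself.
Transitive (axiom 4): yes — every two-step R-path is closed by a direct edge.
Euclidean (axiom 5): no — b R a and b R c, but not a R c.
So F validates K, T, S4; S5 would additionally require R to be Euclidean. The strongest is S4.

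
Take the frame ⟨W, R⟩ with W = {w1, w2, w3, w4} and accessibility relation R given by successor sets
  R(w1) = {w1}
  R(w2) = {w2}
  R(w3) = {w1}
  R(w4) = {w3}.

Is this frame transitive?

No

Transitive: no — w4 R w3 and w3 R w1, but not w4 R w1.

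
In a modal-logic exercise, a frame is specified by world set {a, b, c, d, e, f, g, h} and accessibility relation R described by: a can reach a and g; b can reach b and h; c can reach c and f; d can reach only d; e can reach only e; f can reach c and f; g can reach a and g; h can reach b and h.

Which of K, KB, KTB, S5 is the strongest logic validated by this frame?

S5

Symmetric (axiom B): yes — every pair in R has its reverse in R.
Reflexive (axiom T): yes — every world is R-related to itself.
Euclidean (axiom 5): yes — any two successors of a common world are R-related.
So F validates K, KB, KTB, S5. The strongest is S5.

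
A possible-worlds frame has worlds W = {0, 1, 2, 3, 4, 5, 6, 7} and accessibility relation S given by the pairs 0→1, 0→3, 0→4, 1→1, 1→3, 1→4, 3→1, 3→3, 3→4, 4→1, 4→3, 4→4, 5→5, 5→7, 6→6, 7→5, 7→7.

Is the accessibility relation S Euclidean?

Yes

Euclidean: yes — any two successors of a common world are S-related.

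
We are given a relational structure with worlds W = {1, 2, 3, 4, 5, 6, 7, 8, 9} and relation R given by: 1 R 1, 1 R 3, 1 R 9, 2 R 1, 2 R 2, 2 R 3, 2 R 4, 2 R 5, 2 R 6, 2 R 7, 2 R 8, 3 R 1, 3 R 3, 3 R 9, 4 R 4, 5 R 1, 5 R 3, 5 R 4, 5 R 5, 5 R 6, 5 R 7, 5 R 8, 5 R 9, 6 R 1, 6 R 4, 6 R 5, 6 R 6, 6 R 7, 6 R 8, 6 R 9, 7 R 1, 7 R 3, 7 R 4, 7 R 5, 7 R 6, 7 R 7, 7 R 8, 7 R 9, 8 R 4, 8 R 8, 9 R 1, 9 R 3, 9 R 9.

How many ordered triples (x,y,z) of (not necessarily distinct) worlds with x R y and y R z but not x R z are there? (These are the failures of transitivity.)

9

Enumerating: (2,1,9), (2,3,9), (2,5,9), (2,6,9), (2,7,9), (6,1,3), (6,5,3), (6,7,3), (6,9,3).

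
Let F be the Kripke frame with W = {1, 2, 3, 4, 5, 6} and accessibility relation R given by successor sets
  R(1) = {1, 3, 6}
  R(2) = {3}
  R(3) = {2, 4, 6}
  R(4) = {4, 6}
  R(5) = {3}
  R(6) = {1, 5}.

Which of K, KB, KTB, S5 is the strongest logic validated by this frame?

K

Symmetric (axiom B): no — 1 R 3 but not 3 R 1.
Reflexive (axiom T): no — 2 is not related to itself.
Euclidean (axiom 5): no — 1 R 6 and 1 R 3, but not 6 R 3.
So F validates K; KB would additionally require R to be symmetric. The strongest is K.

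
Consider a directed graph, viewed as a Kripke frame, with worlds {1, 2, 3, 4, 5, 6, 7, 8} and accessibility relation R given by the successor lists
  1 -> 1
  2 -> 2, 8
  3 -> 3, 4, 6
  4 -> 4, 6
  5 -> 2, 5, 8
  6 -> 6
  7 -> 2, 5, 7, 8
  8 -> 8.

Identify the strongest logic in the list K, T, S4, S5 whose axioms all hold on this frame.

S4

Reflexive (axiom T): yes — every world is R-related to itself.
Transitive (axiom 4): yes — every two-step R-path is closed by a direct edge.
Euclidean (axiom 5): no — 3 R 6 and 3 R 4, but not 6 R 4.
So F validates K, T, S4; S5 would additionally require R to be Euclidean. The strongest is S4.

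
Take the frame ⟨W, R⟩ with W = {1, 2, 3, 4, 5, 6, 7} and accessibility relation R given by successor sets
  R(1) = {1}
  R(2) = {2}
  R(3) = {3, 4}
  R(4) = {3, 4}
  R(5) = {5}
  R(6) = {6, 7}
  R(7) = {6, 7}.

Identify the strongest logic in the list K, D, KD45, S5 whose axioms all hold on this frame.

S5

Serial (axiom D): yes — every world has a successor (e.g. 1 R 1).
Euclidean (axiom 5): yes — any two successors of a common world are R-related.
Transitive (axiom 4): yes — every two-step R-path is closed by a direct edge.
Reflexive (axiom T): yes — every world is R-related to itself.
So F validates K, D, KD45, S5. The strongest is S5.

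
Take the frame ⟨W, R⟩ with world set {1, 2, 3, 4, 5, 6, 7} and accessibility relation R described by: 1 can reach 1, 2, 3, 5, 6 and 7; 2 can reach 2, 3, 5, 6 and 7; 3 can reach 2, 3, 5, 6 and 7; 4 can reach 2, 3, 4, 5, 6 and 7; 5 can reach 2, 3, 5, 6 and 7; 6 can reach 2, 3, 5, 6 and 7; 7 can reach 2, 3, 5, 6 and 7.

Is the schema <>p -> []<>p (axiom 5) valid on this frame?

By correspondence theory, 5 is valid on a frame iff R is Euclidean.
Euclidean: no — 1 R 2 and 1 R 1, but not 2 R 1.

No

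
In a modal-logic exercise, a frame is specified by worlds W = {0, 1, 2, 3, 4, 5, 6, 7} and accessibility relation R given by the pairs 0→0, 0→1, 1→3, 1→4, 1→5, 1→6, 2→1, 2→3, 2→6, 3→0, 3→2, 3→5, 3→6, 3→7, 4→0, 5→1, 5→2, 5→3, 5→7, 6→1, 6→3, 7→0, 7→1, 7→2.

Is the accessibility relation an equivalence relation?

Reflexive: no — 1 is not related to itself.
Symmetric: no — 0 R 1 but not 1 R 0.
Transitive: no — 0 R 1 and 1 R 3, but not 0 R 3.
So R is not an equivalence relation.

No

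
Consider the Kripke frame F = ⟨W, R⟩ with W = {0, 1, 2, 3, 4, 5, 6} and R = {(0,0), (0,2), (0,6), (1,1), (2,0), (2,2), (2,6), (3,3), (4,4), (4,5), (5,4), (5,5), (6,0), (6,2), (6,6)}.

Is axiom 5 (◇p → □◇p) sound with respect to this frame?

Yes

The schema 5 characterises exactly the Euclidean frames.
Euclidean: yes — any two successors of a common world are R-related.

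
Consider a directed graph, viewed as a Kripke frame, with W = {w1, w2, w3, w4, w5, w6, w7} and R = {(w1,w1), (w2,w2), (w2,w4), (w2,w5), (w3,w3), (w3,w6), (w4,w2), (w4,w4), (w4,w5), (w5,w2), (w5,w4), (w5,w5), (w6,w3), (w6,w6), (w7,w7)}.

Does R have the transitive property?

Transitive: yes — every two-step R-path is closed by a direct edge.

Yes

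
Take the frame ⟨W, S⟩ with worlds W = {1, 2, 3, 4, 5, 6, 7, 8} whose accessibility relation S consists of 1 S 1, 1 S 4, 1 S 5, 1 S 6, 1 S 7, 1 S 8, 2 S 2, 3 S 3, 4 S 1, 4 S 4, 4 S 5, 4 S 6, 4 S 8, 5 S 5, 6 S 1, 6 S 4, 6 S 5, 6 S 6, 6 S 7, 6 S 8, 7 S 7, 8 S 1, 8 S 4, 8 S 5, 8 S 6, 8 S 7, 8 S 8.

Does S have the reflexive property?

Reflexive: yes — every world is S-related to itself.

Yes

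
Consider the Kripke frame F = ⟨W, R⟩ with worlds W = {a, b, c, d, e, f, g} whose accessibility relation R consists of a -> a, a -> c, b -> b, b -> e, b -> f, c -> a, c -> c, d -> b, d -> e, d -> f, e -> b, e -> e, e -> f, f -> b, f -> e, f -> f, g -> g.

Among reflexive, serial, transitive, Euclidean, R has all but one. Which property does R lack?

reflexive

Reflexive: no — d is not related to itself.
Serial: yes — every world has a successor (e.g. a R a).
Transitive: yes — every two-step R-path is closed by a direct edge.
Euclidean: yes — any two successors of a common world are R-related.
Only reflexive fails.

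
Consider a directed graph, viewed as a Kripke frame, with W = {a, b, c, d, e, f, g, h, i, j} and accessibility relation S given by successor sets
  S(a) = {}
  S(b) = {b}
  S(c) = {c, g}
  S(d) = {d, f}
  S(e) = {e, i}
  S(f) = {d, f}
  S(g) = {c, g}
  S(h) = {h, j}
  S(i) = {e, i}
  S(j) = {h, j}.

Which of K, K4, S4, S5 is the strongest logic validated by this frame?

K4

Transitive (axiom 4): yes — every two-step S-path is closed by a direct edge.
Reflexive (axiom T): no — a is not related to itself.
Euclidean (axiom 5): yes — any two successors of a common world are S-related.
So F validates K, K4; S4 would additionally require S to be reflexive. The strongest is K4.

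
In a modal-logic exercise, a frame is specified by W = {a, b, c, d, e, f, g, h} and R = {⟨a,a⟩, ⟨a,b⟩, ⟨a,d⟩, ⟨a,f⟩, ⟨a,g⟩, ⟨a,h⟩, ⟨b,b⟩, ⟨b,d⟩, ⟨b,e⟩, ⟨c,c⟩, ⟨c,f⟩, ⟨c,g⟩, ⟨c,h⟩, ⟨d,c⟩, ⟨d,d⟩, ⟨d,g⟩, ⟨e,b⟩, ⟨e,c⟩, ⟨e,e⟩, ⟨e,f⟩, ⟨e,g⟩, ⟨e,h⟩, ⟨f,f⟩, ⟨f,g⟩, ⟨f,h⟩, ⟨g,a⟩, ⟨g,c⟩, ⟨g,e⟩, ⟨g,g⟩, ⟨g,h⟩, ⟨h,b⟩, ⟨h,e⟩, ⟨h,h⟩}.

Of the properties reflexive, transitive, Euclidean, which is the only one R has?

reflexive

Reflexive: yes — every world is R-related to itself.
Transitive: no — a R b and b R e, but not a R e.
Euclidean: no — a R b and a R f, but not b R f.
Only reflexive holds.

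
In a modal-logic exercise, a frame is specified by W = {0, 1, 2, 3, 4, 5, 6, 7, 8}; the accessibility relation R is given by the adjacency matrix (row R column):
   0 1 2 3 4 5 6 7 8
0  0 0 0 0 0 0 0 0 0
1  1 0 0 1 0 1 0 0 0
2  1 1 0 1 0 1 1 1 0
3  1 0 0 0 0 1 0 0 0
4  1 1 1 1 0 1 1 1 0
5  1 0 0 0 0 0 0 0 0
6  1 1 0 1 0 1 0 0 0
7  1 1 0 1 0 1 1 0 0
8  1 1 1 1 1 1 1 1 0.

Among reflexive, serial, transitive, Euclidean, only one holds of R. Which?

transitive

Reflexive: no — 0 is not related to itself.
Serial: no — 0 has no R-successor.
Transitive: yes — every two-step R-path is closed by a direct edge.
Euclidean: no — 1 R 0 and 1 R 3, but not 0 R 3.
Only transitive holds.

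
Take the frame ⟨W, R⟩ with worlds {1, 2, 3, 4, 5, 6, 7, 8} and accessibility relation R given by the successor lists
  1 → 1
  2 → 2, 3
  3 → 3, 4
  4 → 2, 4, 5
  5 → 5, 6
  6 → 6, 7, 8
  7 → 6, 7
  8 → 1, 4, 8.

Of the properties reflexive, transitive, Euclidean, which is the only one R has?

reflexive

Reflexive: yes — every world is R-related to itself.
Transitive: no — 2 R 3 and 3 R 4, but not 2 R 4.
Euclidean: no — 4 R 2 and 4 R 5, but not 2 R 5.
Only reflexive holds.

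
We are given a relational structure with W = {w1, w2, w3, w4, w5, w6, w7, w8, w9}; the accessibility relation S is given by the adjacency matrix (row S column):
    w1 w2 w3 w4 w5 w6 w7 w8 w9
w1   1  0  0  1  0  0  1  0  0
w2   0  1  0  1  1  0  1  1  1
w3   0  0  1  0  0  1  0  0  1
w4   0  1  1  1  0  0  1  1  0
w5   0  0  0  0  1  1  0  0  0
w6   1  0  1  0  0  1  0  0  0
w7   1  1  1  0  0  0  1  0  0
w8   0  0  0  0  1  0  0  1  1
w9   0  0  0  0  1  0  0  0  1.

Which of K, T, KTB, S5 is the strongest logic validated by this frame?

T

Reflexive (axiom T): yes — every world is S-related to itself.
Symmetric (axiom B): no — w1 S w4 but not w4 S w1.
Euclidean (axiom 5): no — w1 S w7 and w1 S w4, but not w7 S w4.
So F validates K, T; KTB would additionally require S to be symmetric. The strongest is T.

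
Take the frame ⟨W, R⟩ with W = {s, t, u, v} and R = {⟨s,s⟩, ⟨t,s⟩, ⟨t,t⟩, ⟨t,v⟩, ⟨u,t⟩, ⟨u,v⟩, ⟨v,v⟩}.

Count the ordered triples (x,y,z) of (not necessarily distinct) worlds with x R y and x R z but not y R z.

5

Enumerating: (t,s,t), (t,s,v), (t,v,s), (t,v,t), (u,v,t).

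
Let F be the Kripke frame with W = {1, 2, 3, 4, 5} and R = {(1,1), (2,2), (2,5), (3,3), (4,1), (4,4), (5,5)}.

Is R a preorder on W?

Yes

Reflexive: yes — every world is R-related to itself.
Transitive: yes — every two-step R-path is closed by a direct edge.
So R is a preorder.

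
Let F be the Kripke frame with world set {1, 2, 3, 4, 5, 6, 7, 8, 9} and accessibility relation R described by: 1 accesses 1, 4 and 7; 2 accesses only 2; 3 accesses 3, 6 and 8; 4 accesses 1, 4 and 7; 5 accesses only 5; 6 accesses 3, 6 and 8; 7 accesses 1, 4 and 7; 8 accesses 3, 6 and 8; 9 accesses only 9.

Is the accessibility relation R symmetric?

Yes

Symmetric: yes — every pair in R has its reverse in R.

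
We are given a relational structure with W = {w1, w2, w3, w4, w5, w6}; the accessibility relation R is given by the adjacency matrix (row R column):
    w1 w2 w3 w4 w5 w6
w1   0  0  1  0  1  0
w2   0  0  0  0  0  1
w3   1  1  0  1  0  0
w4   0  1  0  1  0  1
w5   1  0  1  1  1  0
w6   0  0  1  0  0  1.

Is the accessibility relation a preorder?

No

Reflexive: no — w1 is not related to itself.
Transitive: no — w1 R w3 and w3 R w2, but not w1 R w2.
So R is not a preorder.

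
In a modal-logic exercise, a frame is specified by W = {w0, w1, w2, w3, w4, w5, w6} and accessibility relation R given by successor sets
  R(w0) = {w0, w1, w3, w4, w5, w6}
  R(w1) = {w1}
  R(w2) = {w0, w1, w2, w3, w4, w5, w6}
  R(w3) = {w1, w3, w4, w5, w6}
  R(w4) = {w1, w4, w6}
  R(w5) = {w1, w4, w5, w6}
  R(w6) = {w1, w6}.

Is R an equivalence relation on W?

Reflexive: yes — every world is R-related to itself.
Symmetric: no — w0 R w1 but not w1 R w0.
Transitive: yes — every two-step R-path is closed by a direct edge.
So R is not an equivalence relation.

No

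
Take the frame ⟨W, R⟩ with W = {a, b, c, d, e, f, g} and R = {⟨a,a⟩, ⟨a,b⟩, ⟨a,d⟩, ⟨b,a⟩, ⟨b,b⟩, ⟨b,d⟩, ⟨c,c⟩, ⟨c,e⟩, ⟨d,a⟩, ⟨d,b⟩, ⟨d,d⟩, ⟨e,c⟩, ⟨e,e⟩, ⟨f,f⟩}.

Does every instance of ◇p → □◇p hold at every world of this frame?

The schema 5 characterises exactly the Euclidean frames.
Euclidean: yes — any two successors of a common world are R-related.

Yes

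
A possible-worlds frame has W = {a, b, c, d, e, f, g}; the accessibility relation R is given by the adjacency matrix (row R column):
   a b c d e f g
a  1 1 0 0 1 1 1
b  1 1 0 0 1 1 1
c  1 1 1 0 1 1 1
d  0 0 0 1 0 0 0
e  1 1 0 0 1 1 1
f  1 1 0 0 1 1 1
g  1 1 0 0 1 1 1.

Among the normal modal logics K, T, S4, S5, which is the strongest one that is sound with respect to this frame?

Reflexive (axiom T): yes — every world is R-related to itself.
Transitive (axiom 4): yes — every two-step R-path is closed by a direct edge.
Euclidean (axiom 5): no — c R a and c R c, but not a R c.
So F validates K, T, S4; S5 would additionally require R to be Euclidean. The strongest is S4.

S4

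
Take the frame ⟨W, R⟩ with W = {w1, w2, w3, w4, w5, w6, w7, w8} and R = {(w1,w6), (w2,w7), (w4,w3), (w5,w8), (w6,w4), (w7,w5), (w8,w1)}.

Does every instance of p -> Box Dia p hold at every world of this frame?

No

By correspondence theory, B is valid on a frame iff R is symmetric.
Symmetric: no — w1 R w6 but not w6 R w1.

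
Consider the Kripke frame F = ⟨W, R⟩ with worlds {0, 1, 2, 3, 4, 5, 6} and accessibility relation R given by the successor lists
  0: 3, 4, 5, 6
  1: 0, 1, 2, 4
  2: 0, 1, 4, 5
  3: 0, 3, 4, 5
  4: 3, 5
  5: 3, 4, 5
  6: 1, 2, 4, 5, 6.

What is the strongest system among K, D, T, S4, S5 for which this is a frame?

Serial (axiom D): yes — every world has a successor (e.g. 0 R 3).
Reflexive (axiom T): no — 0 is not related to itself.
Transitive (axiom 4): no — 0 R 6 and 6 R 1, but not 0 R 1.
Euclidean (axiom 5): no — 0 R 3 and 0 R 6, but not 3 R 6.
So F validates K, D; T would additionally require R to be reflexive. The strongest is D.

D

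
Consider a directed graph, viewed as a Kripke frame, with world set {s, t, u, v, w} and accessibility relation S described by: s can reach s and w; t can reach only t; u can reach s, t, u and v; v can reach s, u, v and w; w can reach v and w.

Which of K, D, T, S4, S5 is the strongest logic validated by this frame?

Serial (axiom D): yes — every world has a successor (e.g. s S s).
Reflexive (axiom T): yes — every world is S-related to itself.
Transitive (axiom 4): no — s S w and w S v, but not s S v.
Euclidean (axiom 5): no — u S s and u S t, but not s S t.
So F validates K, D, T; S4 would additionally require S to be transitive. The strongest is T.

T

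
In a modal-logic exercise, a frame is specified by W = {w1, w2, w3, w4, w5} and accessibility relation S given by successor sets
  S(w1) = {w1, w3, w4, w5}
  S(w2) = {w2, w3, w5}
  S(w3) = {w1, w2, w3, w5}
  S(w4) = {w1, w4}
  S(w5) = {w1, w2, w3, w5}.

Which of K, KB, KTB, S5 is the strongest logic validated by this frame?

KTB

Symmetric (axiom B): yes — every pair in S has its reverse in S.
Reflexive (axiom T): yes — every world is S-related to itself.
Euclidean (axiom 5): no — w1 S w3 and w1 S w4, but not w3 S w4.
So F validates K, KB, KTB; S5 would additionally require S to be Euclidean. The strongest is KTB.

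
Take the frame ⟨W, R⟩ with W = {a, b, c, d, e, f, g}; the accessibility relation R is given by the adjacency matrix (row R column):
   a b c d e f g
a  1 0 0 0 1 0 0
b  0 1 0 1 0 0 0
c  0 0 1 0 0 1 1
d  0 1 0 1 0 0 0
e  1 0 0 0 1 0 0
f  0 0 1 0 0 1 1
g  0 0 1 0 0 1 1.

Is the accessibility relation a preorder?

Yes

Reflexive: yes — every world is R-related to itself.
Transitive: yes — every two-step R-path is closed by a direct edge.
So R is a preorder.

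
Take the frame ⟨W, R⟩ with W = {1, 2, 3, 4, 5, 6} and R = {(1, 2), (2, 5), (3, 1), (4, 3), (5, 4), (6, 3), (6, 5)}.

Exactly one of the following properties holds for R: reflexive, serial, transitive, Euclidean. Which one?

Reflexive: no — 1 is not related to itself.
Serial: yes — every world has a successor (e.g. 1 R 2).
Transitive: no — 1 R 2 and 2 R 5, but not 1 R 5.
Euclidean: no — 6 R 3 and 6 R 5, but not 3 R 5.
Only serial holds.

serial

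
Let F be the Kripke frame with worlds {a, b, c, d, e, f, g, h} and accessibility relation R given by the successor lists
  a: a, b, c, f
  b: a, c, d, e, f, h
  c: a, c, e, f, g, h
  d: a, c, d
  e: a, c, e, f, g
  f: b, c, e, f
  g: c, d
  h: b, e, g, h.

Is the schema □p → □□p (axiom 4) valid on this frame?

No

Axiom 4 corresponds to the accessibility relation being transitive.
Transitive: no — a R b and b R d, but not a R d.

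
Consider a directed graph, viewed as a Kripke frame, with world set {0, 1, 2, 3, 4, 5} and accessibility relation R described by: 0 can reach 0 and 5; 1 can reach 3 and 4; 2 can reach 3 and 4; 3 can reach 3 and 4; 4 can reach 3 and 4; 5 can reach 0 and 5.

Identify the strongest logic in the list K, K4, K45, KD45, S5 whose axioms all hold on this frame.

KD45

Transitive (axiom 4): yes — every two-step R-path is closed by a direct edge.
Euclidean (axiom 5): yes — any two successors of a common world are R-related.
Serial (axiom D): yes — every world has a successor (e.g. 0 R 0).
Reflexive (axiom T): no — 1 is not related to itself.
So F validates K, K4, K45, KD45; S5 would additionally require R to be reflexive. The strongest is KD45.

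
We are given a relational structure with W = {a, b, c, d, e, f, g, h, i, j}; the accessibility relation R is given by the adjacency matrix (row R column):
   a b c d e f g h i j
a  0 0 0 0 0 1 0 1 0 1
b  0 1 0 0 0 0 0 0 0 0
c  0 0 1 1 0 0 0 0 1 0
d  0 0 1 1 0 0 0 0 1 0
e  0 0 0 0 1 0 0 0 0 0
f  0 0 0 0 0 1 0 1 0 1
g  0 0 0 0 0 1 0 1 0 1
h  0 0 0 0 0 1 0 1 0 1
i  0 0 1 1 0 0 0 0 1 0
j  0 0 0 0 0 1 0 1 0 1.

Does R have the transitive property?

Transitive: yes — every two-step R-path is closed by a direct edge.

Yes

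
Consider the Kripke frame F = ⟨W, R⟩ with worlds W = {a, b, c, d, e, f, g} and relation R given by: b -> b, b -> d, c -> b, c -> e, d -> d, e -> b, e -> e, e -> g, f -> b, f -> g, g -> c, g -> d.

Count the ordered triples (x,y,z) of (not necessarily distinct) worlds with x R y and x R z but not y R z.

13

Enumerating: (b,d,b), (c,b,e), (e,b,e), (e,b,g), (e,g,b), (e,g,e), (e,g,g), (f,b,g), (f,g,b), (f,g,g), (g,c,c), (g,c,d), (g,d,c).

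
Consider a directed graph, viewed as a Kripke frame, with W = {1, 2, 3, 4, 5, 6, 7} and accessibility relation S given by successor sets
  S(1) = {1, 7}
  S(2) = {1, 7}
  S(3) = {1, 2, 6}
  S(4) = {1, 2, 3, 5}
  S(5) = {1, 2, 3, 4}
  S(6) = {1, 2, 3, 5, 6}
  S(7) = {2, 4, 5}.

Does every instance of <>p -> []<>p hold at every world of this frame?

No

The schema 5 characterises exactly the Euclidean frames.
Euclidean: no — 2 S 7 and 2 S 1, but not 7 S 1.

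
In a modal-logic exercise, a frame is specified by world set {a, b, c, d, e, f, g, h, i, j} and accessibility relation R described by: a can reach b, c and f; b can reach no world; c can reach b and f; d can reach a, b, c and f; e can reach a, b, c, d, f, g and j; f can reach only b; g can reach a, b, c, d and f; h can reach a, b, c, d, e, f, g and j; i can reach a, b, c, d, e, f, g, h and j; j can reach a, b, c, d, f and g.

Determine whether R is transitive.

Yes

Transitive: yes — every two-step R-path is closed by a direct edge.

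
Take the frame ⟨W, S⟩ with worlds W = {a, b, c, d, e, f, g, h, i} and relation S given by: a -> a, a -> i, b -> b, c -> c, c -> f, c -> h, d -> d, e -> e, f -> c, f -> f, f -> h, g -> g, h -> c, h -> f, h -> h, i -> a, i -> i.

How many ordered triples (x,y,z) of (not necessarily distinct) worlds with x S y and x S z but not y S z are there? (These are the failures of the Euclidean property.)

0

S is Euclidean; there are no such tuples.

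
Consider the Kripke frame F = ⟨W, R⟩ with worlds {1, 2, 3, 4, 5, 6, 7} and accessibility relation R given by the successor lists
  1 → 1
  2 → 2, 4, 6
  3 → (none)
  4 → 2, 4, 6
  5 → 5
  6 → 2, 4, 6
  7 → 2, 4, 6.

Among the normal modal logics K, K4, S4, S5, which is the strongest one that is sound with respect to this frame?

K4

Transitive (axiom 4): yes — every two-step R-path is closed by a direct edge.
Reflexive (axiom T): no — 3 is not related to itself.
Euclidean (axiom 5): yes — any two successors of a common world are R-related.
So F validates K, K4; S4 would additionally require R to be reflexive. The strongest is K4.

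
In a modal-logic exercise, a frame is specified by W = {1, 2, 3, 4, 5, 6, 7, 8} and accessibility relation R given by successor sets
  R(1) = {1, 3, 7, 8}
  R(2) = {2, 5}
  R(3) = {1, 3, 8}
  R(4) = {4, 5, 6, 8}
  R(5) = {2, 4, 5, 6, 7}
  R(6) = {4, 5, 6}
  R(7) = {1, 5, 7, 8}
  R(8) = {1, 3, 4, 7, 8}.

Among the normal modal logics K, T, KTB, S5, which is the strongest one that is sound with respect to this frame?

KTB

Reflexive (axiom T): yes — every world is R-related to itself.
Symmetric (axiom B): yes — every pair in R has its reverse in R.
Euclidean (axiom 5): no — 1 R 3 and 1 R 7, but not 3 R 7.
So F validates K, T, KTB; S5 would additionally require R to be Euclidean. The strongest is KTB.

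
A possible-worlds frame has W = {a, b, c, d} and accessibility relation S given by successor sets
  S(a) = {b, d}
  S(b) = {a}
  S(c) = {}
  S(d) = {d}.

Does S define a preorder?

Reflexive: no — a is not related to itself.
Transitive: no — b S a and a S d, but not b S d.
So S is not a preorder.

No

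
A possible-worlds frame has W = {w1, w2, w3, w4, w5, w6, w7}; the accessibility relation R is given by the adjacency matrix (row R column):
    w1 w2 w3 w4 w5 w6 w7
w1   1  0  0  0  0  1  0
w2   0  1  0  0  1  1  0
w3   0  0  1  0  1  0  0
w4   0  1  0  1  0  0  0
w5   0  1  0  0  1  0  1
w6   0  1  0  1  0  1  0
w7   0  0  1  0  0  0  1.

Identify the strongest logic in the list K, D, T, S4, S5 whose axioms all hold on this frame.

T

Serial (axiom D): yes — every world has a successor (e.g. w1 R w1).
Reflexive (axiom T): yes — every world is R-related to itself.
Transitive (axiom 4): no — w1 R w6 and w6 R w2, but not w1 R w2.
Euclidean (axiom 5): no — w2 R w5 and w2 R w6, but not w5 R w6.
So F validates K, D, T; S4 would additionally require R to be transitive. The strongest is T.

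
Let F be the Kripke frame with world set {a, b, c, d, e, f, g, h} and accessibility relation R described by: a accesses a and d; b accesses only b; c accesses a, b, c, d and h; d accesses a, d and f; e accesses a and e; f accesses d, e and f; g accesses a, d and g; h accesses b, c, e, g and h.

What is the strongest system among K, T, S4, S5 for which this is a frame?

Reflexive (axiom T): yes — every world is R-related to itself.
Transitive (axiom 4): no — a R d and d R f, but not a R f.
Euclidean (axiom 5): no — c R a and c R b, but not a R b.
So F validates K, T; S4 would additionally require R to be transitive. The strongest is T.

T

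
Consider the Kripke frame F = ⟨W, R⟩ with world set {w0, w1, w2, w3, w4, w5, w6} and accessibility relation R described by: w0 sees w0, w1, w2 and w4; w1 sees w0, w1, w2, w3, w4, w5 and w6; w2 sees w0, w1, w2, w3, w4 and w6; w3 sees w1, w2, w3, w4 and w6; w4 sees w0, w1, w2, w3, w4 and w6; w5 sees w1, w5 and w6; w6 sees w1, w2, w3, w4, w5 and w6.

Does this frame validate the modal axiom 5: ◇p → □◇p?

The schema 5 characterises exactly the Euclidean frames.
Euclidean: no — w1 R w0 and w1 R w3, but not w0 R w3.

No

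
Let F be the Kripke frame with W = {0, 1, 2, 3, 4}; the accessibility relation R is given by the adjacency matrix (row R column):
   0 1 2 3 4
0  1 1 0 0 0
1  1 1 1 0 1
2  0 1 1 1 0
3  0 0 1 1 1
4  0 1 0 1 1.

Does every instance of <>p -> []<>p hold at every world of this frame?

Axiom 5 corresponds to the accessibility relation being Euclidean.
Euclidean: no — 1 R 0 and 1 R 2, but not 0 R 2.

No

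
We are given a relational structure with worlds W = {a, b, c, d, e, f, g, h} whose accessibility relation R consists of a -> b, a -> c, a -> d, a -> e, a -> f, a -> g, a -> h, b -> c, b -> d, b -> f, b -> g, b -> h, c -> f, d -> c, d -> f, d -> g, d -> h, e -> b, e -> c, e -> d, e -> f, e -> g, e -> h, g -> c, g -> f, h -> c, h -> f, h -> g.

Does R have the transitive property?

Yes

Transitive: yes — every two-step R-path is closed by a direct edge.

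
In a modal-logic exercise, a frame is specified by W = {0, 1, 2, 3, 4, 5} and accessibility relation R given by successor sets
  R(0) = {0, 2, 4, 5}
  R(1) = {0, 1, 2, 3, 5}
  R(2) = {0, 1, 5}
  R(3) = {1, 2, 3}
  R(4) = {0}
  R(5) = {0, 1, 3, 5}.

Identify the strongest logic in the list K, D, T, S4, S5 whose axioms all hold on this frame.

D

Serial (axiom D): yes — every world has a successor (e.g. 0 R 0).
Reflexive (axiom T): no — 2 is not related to itself.
Transitive (axiom 4): no — 0 R 2 and 2 R 1, but not 0 R 1.
Euclidean (axiom 5): no — 0 R 2 and 0 R 4, but not 2 R 4.
So F validates K, D; T would additionally require R to be reflexive. The strongest is D.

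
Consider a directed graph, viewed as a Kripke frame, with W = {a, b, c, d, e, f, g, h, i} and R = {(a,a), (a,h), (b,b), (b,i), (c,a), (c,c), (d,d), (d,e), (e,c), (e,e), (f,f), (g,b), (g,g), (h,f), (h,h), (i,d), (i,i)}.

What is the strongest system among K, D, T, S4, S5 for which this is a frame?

Serial (axiom D): yes — every world has a successor (e.g. a R a).
Reflexive (axiom T): yes — every world is R-related to itself.
Transitive (axiom 4): no — a R h and h R f, but not a R f.
Euclidean (axiom 5): no — a R h and a R a, but not h R a.
So F validates K, D, T; S4 would additionally require R to be transitive. The strongest is T.

T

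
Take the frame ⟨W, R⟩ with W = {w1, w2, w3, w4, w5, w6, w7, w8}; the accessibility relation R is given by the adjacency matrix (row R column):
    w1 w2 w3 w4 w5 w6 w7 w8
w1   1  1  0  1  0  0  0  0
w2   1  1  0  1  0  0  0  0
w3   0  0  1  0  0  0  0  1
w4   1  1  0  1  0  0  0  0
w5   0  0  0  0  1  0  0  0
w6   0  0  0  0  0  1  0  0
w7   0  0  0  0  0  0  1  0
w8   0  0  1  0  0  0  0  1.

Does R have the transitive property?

Transitive: yes — every two-step R-path is closed by a direct edge.

Yes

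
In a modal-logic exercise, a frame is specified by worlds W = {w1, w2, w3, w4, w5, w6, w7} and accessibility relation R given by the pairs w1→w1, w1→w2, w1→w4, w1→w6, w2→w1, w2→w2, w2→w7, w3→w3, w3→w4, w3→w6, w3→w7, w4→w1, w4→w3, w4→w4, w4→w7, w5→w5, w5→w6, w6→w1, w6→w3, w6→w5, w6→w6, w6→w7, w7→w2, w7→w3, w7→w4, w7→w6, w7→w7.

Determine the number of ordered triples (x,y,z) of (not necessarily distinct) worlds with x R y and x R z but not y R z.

Enumerating: (w1,w2,w4), (w1,w2,w6), (w1,w4,w2), (w1,w4,w6), (w1,w6,w2), (w1,w6,w4), (w2,w1,w7), (w2,w7,w1), (w3,w4,w6), (w3,w6,w4), (w4,w1,w3), (w4,w1,w7), … and 20 more.
Total: 32.

32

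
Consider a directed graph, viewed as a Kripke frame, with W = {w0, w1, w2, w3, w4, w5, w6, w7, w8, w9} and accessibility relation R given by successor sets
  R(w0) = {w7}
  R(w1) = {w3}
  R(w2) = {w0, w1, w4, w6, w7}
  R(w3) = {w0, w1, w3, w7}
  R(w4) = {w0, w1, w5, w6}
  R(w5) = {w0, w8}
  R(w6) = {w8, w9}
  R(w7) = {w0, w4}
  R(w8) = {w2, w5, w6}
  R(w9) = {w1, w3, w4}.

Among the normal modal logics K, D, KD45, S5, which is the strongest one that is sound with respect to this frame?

Serial (axiom D): yes — every world has a successor (e.g. w0 R w7).
Euclidean (axiom 5): no — w2 R w0 and w2 R w1, but not w0 R w1.
Transitive (axiom 4): no — w0 R w7 and w7 R w4, but not w0 R w4.
Reflexive (axiom T): no — w0 is not related to itself.
So F validates K, D; KD45 would additionally require R to be Euclidean and transitive. The strongest is D.

D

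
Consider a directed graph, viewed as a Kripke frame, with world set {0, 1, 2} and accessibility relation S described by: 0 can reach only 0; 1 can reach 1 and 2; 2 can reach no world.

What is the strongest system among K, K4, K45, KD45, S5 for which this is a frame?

Transitive (axiom 4): yes — every two-step S-path is closed by a direct edge.
Euclidean (axiom 5): no — 1 S 2 and 1 S 1, but not 2 S 1.
Serial (axiom D): no — 2 has no S-successor.
Reflexive (axiom T): no — 2 is not related to itself.
So F validates K, K4; K45 would additionally require S to be Euclidean. The strongest is K4.

K4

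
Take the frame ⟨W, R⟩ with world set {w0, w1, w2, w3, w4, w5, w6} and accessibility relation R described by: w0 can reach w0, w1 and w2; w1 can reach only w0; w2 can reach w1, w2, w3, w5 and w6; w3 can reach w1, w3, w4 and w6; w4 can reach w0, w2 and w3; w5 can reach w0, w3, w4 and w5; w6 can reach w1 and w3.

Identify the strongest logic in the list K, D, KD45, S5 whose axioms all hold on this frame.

D

Serial (axiom D): yes — every world has a successor (e.g. w0 R w0).
Euclidean (axiom 5): no — w0 R w1 and w0 R w2, but not w1 R w2.
Transitive (axiom 4): no — w0 R w2 and w2 R w3, but not w0 R w3.
Reflexive (axiom T): no — w1 is not related to itself.
So F validates K, D; KD45 would additionally require R to be Euclidean and transitive. The strongest is D.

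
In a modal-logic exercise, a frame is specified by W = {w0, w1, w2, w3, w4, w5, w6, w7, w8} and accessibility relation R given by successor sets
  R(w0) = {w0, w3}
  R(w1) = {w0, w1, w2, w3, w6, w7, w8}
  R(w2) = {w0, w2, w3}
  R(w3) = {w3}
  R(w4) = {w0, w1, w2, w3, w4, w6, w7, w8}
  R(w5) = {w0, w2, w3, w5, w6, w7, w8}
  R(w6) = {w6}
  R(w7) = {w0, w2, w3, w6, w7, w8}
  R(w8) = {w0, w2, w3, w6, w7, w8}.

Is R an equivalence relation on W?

No

Reflexive: yes — every world is R-related to itself.
Symmetric: no — w0 R w3 but not w3 R w0.
Transitive: yes — every two-step R-path is closed by a direct edge.
So R is not an equivalence relation.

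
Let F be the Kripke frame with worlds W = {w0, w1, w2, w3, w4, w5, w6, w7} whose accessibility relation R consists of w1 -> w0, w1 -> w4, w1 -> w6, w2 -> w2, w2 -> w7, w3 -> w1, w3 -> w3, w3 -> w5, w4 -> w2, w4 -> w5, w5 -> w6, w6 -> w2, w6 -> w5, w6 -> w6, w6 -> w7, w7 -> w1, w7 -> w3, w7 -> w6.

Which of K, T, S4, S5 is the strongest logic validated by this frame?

Reflexive (axiom T): no — w0 is not related to itself.
Transitive (axiom 4): no — w1 R w4 and w4 R w2, but not w1 R w2.
Euclidean (axiom 5): no — w1 R w0 and w1 R w4, but not w0 R w4.
So F validates K; T would additionally require R to be reflexive. The strongest is K.

K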